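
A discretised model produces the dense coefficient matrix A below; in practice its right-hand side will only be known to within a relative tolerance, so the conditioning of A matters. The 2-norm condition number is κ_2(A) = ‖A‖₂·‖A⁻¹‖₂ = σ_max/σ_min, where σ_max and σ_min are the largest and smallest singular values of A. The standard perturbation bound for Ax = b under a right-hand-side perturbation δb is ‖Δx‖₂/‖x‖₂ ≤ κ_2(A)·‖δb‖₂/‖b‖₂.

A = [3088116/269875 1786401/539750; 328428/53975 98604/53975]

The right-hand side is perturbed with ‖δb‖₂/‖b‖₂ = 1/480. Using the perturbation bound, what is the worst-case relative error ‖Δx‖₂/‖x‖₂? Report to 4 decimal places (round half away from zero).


M = AᵀA = [42329011104/252015625 12345725322/252015625; 12345725322/252015625 14406586209/1008062500]. tr(M)=293956209/1612900, det(M)=236196/403225
eigenvalues of AᵀA: λ = (tr ± √(tr²−4·det))/2 = 729/4, 1296/403225
κ_2(A) = √(λ_max/λ_min) = √((729/4) / (1296/403225)) = 238.1250
worst-case relative error ≤ 238.1250 × 1/480 = 0.4961

0.4961


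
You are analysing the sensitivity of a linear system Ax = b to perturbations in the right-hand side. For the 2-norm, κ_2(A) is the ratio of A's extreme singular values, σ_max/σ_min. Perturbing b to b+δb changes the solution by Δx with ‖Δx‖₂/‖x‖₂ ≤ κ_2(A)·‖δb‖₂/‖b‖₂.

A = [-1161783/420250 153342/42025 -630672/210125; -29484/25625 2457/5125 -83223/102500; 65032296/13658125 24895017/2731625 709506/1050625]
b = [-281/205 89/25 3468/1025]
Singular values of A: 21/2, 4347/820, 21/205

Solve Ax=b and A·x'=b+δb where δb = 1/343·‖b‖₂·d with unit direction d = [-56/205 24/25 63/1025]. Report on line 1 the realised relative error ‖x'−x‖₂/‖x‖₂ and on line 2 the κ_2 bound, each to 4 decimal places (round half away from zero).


from the listed singular values, σ₁ = 21/2, σ_n = 21/205
κ = σ_max/σ_min = (21/2)/(21/205) = 102.5000
bound on ‖Δx‖/‖x‖: κ·ε = 102.5000·1/343 = 0.2988
solve Ax = b  →  x = [-21.3772 9.2167 31.3513]
2-norm of b is 5.0990; of x, 39.0491
δb = ε·‖b‖·d = [-0.0041 0.0143 0.0009]; solving A·Δx = δb gives ‖Δx‖ = 0.1451
dividing the unrounded norms, ‖Δx‖/‖x‖ = 0.0037
so the bound overstates the realised error by a factor of ≈ 80.4107 (computed from the unrounded values)

0.0037
0.2988


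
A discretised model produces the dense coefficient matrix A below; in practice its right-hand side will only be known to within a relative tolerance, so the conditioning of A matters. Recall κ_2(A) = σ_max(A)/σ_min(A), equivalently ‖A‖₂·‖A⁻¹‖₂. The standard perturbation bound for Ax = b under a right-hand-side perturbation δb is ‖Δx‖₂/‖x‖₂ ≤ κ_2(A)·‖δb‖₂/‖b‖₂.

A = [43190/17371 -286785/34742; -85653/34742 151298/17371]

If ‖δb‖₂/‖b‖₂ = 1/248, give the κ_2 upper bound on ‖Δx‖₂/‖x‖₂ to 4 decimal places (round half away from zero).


0.4831

M = AᵀA = [17595649/1435204 -15068592/358801; -15068592/358801 206670601/1435204]. tr(M)=112133125/717602, det(M)=9765625/5740816
char-poly roots: 625/4 and 15625/1435204
κ = σ_max/σ_min = (25/2)/(125/1198) = 119.8000
κ_2(A)·‖δb‖/‖b‖ = 0.4831


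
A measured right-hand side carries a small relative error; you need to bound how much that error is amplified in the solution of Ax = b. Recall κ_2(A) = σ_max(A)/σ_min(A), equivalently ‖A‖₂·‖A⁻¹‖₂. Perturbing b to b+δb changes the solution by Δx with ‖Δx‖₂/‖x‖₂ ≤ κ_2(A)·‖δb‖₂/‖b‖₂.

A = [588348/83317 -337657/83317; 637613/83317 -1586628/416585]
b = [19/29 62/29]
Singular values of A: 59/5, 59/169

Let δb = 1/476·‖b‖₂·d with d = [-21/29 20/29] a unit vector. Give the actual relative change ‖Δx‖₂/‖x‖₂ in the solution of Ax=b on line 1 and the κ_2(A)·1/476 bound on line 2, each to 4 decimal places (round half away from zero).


σ_max = 59/5, σ_min = 59/169
κ = σ_max/σ_min = (59/5)/(59/169) = 33.8000
worst-case relative error ≤ 33.8000 × 1/476 = 0.0710
solve Ax = b  →  x = [1.4975 2.4477]
‖b‖₂ = 2.2361 and ‖x‖₂ = 2.8694
δb = ε·‖b‖·d = [-0.0034 0.0032]; solving A·Δx = δb gives ‖Δx‖ = 0.0135
relative error = 0.0047
tightness: 0.0047 against a bound of 0.0710 (unrounded ratio ≈ 0.0660)

0.0047
0.0710


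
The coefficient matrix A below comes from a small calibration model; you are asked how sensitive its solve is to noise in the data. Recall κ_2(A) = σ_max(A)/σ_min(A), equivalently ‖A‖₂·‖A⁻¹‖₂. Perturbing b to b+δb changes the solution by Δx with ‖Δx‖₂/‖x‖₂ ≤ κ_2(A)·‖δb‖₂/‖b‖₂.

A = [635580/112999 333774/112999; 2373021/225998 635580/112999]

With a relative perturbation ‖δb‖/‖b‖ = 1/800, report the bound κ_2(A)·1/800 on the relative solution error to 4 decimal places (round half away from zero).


0.3666

AᵀA = [25076388969/176730436 3343468590/44182609; 3343468590/44182609 1783276884/44182609]; tr = 111451545/611524, det = 59049/152881
λ_max, λ_min = (111451545/611524 ± √12420869124796209/373961602576)/2 = 729/4, 324/152881
σ_max=√(729/4)=(27/2), σ_min=√(324/152881)=(18/391) → κ = 293.2500
κ_2(A)·‖δb‖/‖b‖ = 0.3666


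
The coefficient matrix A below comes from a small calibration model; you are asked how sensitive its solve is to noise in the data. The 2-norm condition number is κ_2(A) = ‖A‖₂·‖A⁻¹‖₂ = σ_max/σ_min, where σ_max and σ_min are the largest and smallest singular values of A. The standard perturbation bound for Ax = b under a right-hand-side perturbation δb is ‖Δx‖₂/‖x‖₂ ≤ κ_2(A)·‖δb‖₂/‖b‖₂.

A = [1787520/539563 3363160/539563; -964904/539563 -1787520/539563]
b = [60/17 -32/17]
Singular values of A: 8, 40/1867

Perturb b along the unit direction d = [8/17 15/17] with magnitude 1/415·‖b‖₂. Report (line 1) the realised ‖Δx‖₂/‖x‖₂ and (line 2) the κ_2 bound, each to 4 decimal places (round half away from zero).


σ_max = 8, σ_min = 40/1867
κ_2(A) = 8 / (40/1867) = 373.4000
worst-case relative error ≤ 373.4000 × 1/415 = 0.8998
solve Ax = b  →  x = [0.2353 0.4412]
2-norm of b is 4.0000; of x, 0.5000
Δx = A⁻¹·δb where δb = 1/415·4.0000·d; ‖Δx‖ = 0.4499
relative error = 0.8998
realised/bound = 1 exactly: the bound is attained for this b and d

0.8998
0.8998


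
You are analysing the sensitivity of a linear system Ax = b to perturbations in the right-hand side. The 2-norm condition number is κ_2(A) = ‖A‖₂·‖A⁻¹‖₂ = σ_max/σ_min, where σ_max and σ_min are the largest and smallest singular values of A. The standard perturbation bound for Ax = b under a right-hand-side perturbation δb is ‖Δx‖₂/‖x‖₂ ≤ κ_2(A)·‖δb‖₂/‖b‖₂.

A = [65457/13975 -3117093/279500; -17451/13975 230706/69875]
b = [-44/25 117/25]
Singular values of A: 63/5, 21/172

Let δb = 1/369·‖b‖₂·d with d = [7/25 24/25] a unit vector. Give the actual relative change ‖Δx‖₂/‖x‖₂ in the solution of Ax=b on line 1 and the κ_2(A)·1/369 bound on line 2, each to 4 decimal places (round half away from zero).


0.0034
0.2797

σ_max = 63/5, σ_min = 21/172
condition number: (63/5) ÷ (21/172) = 103.2000
κ_2(A)·‖δb‖/‖b‖ = 0.2797
solve Ax = b  →  x = [30.1502 12.8205]
‖b‖₂ = 5.0000 and ‖x‖₂ = 32.7628
Δx = A⁻¹·δb where δb = 1/369·5.0000·d; ‖Δx‖ = 0.1110
realised ‖Δx‖/‖x‖ = 0.0034
tightness: 0.0034 against a bound of 0.2797 (unrounded ratio ≈ 0.0121)


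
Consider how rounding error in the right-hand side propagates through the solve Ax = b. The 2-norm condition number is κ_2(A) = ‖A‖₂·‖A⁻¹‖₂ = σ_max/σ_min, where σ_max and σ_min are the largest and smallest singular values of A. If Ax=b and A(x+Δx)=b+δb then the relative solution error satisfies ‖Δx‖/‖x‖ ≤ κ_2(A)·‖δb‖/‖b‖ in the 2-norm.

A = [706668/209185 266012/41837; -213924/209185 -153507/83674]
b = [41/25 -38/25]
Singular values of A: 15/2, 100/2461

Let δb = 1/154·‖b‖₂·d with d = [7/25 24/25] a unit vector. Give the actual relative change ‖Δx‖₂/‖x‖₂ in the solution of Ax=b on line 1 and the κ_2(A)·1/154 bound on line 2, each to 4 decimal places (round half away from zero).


0.0145
1.1985

σ_max = 15/2, σ_min = 100/2461
condition number: (15/2) ÷ (100/2461) = 184.5750
perturbation bound = 184.5750·1/154 = 1.1985
solve Ax = b  →  x = [21.8402 -11.3459]
2-norm of b is 2.2361; of x, 24.6114
Δx = A⁻¹·δb where δb = 1/154·2.2361·d; ‖Δx‖ = 0.3573
relative error = 0.0145
so the bound overstates the realised error by a factor of ≈ 82.5493 (computed from the unrounded values)


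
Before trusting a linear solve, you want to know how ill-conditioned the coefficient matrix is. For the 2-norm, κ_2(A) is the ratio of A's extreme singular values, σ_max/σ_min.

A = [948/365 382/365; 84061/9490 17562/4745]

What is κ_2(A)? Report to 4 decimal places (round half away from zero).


292.0000

form AᵀA = [306951025/3602404 31973625/900601; 31973625/900601 13323400/900601] with trace 2131625/21316 and determinant 625/5329
eigenvalues of AᵀA: λ = (tr ± √(tr²−4·det))/2 = 100, 25/21316
so κ_2 = √(100 / (25/21316)) = 292.0000


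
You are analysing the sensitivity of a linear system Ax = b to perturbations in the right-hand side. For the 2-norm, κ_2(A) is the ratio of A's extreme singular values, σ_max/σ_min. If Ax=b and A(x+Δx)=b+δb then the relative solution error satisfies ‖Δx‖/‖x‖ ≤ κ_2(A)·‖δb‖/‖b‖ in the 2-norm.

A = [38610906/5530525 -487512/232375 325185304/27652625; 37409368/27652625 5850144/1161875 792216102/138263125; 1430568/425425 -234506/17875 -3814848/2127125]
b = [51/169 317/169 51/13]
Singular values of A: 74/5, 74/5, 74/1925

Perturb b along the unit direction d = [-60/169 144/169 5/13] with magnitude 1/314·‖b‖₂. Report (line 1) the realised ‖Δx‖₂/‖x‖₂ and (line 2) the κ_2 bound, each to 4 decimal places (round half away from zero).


largest singular value 74/5, smallest 74/1925
condition number: (74/5) ÷ (74/1925) = 385.0000
bound on ‖Δx‖/‖x‖: κ·ε = 385.0000·1/314 = 1.2261
solve Ax = b  →  x = [-66.0231 -22.0459 35.2889]
‖b‖₂ = 4.3589 and ‖x‖₂ = 78.0408
with δb = [-0.0049 0.0118 0.0053], A·Δx = δb → ‖Δx‖ = 0.3611
realised ‖Δx‖/‖x‖ = 0.0046
tightness: 0.0046 against a bound of 1.2261 (unrounded ratio ≈ 0.0038)

0.0046
1.2261


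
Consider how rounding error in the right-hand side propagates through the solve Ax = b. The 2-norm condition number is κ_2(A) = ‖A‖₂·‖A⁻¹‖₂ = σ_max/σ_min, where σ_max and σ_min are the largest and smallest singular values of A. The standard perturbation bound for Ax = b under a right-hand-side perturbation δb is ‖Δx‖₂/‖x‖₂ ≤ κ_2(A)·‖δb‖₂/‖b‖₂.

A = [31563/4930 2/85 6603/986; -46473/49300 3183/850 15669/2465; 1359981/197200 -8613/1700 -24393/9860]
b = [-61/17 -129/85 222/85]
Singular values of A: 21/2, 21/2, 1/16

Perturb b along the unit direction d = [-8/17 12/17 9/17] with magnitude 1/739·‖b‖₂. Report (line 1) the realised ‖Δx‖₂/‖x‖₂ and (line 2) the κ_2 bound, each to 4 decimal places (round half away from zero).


σ_max = 21/2, σ_min = 1/16
condition number: (21/2) ÷ (1/16) = 168.0000
worst-case relative error ≤ 168.0000 × 1/739 = 0.2273
solve Ax = b  →  x = [-13.9350 -25.7714 12.8768]
‖b‖₂ = 4.6904 and ‖x‖₂ = 32.0026
Δx = A⁻¹·δb where δb = 1/739·4.6904·d; ‖Δx‖ = 0.1016
relative error = 0.0032
so the bound overstates the realised error by a factor of ≈ 71.6412 (computed from the unrounded values)

0.0032
0.2273


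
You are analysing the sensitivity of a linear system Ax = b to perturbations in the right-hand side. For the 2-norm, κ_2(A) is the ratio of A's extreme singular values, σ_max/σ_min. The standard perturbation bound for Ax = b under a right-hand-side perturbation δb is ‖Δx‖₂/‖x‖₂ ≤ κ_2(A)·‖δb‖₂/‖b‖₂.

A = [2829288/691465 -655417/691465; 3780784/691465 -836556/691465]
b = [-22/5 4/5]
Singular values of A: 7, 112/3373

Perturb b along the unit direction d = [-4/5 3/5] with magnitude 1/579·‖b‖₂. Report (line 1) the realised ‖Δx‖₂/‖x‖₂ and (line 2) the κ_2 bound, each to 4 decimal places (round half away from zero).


0.0019
0.3641

largest singular value 7, smallest 112/3373
κ = σ_max/σ_min = 7/(112/3373) = 210.8125
bound on ‖Δx‖/‖x‖: κ·ε = 210.8125·1/579 = 0.3641
solve Ax = b  →  x = [26.1646 117.5889]
‖b‖₂ = 4.4721 and ‖x‖₂ = 120.4646
Δx = A⁻¹·δb where δb = 1/579·4.4721·d; ‖Δx‖ = 0.2326
relative error = 0.0019
so the bound overstates the realised error by a factor of ≈ 188.5570 (computed from the unrounded values)


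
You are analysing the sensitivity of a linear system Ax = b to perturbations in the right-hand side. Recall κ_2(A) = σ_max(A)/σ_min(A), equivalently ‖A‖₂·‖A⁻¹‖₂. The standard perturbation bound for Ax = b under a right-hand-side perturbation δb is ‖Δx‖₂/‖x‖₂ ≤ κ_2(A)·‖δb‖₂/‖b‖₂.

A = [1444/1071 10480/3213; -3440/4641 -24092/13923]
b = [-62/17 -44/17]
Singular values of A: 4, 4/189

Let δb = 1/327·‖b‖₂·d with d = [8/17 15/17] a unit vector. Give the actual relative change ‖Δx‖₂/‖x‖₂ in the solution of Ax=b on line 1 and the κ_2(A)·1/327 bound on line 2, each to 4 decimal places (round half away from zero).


from the listed singular values, σ₁ = 4, σ_n = 4/189
κ = σ_max/σ_min = 4/(4/189) = 189.0000
worst-case relative error ≤ 189.0000 × 1/327 = 0.5780
solve Ax = b  →  x = [174.2692 -73.1538]
‖b‖₂ = 4.4721 and ‖x‖₂ = 189.0007
re-solving with b+δb shifts x by Δx of norm 0.6462
realised ‖Δx‖/‖x‖ = 0.0034
tightness: 0.0034 against a bound of 0.5780 (unrounded ratio ≈ 0.0059)

0.0034
0.5780


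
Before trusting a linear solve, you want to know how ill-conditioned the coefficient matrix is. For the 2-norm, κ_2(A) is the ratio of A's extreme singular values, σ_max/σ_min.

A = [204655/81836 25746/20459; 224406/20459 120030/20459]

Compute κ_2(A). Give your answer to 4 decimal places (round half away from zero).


187.1250

M = AᵀA = [504231121/3984016 33614175/498002; 33614175/498002 8964936/249001]. tr(M)=647670097/3984016, det(M)=751689/996004
eigenvalues of AᵀA: λ = (tr ± √(tr²−4·det))/2 = 2601/16, 1156/249001
σ_max=√(2601/16)=(51/4), σ_min=√(1156/249001)=(34/499) → κ = 187.1250


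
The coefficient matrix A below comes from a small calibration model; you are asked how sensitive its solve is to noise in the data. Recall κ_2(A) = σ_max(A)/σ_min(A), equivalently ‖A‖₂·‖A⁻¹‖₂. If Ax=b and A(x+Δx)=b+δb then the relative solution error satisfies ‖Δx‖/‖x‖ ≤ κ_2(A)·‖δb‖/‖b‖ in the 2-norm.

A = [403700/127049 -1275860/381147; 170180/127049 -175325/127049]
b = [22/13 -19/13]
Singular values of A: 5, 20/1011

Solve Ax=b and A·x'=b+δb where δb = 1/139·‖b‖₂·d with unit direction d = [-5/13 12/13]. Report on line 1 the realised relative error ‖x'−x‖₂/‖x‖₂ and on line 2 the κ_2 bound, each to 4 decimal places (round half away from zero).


σ_max = 5, σ_min = 20/1011
κ = σ_max/σ_min = 5/(20/1011) = 252.7500
bound on ‖Δx‖/‖x‖: κ·ε = 252.7500·1/139 = 1.8183
solve Ax = b  →  x = [-73.0724 -69.8690]
2-norm of b is 2.2361; of x, 101.1002
δb = ε·‖b‖·d = [-0.0062 0.0148]; solving A·Δx = δb gives ‖Δx‖ = 0.8132
realised ‖Δx‖/‖x‖ = 0.0080
tightness: 0.0080 against a bound of 1.8183 (unrounded ratio ≈ 0.0044)

0.0080
1.8183


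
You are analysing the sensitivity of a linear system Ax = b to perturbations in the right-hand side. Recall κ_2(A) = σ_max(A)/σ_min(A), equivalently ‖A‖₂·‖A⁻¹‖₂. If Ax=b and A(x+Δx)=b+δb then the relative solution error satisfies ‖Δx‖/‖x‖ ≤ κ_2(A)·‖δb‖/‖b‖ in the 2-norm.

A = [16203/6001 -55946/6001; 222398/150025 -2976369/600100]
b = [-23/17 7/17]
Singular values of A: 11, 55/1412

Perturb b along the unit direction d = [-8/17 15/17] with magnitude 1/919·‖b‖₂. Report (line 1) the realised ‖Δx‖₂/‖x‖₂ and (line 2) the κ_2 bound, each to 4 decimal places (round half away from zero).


from the listed singular values, σ₁ = 11, σ_n = 55/1412
κ = σ_max/σ_min = 11/(55/1412) = 282.4000
worst-case relative error ≤ 282.4000 × 1/919 = 0.3073
solve Ax = b  →  x = [24.6204 7.2756]
‖b‖ = 1.4142, ‖x‖ = 25.6729
with δb = [-0.0007 0.0014], A·Δx = δb → ‖Δx‖ = 0.0395
realised ‖Δx‖/‖x‖ = 0.0015
tightness: 0.0015 against a bound of 0.3073 (unrounded ratio ≈ 0.0050)

0.0015
0.3073


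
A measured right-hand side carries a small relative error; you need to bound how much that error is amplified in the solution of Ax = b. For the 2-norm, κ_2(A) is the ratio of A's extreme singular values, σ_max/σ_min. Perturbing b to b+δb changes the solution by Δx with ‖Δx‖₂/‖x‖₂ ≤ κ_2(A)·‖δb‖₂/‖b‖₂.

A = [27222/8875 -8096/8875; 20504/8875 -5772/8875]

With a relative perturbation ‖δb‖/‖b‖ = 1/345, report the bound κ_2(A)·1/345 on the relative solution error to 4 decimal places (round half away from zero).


AᵀA = [46458052/3150625 -13549536/3150625; -13549536/3150625 3954448/3150625]; tr = 80660/5041, det = 64/5041
λ_max, λ_min = (80660/5041 ± √6504745104/25411681)/2 = 16, 4/5041
σ_max=√16=4, σ_min=√(4/5041)=(2/71) → κ = 142.0000
worst-case relative error ≤ 142.0000 × 1/345 = 0.4116

0.4116


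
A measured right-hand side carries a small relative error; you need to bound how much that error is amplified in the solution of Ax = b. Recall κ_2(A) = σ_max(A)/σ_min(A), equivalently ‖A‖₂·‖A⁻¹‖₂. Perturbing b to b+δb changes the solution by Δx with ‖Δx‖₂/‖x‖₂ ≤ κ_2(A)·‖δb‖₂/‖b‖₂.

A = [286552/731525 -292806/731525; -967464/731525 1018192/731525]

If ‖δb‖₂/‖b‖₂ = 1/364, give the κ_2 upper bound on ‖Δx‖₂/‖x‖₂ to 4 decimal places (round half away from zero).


0.6930

form AᵀA = [1628957824/856206121 -1710349200/856206121; -1710349200/856206121 1795920484/856206121] with trace 4072388/1018081 and determinant 256/1018081
λ_max, λ_min = (4072388/1018081 ± √16583301507600/1036488922561)/2 = 4, 64/1018081
κ_2(A) = √(λ_max/λ_min) = √(4 / (64/1018081)) = 252.2500
κ_2(A)·‖δb‖/‖b‖ = 0.6930


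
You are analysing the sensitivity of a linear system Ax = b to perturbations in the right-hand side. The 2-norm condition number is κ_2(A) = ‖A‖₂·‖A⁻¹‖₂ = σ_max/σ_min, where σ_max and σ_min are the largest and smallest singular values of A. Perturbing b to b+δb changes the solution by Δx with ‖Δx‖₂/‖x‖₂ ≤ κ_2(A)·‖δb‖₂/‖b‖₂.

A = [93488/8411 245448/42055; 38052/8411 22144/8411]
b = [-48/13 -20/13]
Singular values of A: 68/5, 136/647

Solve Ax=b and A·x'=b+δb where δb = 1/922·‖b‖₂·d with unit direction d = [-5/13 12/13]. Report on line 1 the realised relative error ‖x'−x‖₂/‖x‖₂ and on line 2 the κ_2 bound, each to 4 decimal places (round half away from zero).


largest singular value 68/5, smallest 136/647
κ_2(A) = (68/5) / (136/647) = 64.7000
perturbation bound = 64.7000·1/922 = 0.0702
solve Ax = b  →  x = [-0.2595 -0.1384]
‖b‖ = 4.0000, ‖x‖ = 0.2941
with δb = [-0.0017 0.0040], A·Δx = δb → ‖Δx‖ = 0.0206
realised ‖Δx‖/‖x‖ = 0.0702
realised/bound = 1 exactly: the bound is attained for this b and d

0.0702
0.0702


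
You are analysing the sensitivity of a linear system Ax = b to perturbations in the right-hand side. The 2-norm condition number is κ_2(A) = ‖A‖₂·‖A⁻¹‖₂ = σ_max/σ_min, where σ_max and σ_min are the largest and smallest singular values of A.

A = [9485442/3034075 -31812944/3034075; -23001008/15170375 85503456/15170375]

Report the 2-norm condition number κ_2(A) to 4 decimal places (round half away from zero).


89.2375

AᵀA = [9613794523876/796333140625 -32908863510432/796333140625; -32908863510432/796333140625 112845765178624/796333140625]; tr = 195935295524/1274133025, det = 3782742016/1274133025
eigenvalues of AᵀA: λ = (tr ± √(tr²−4·det))/2 = 3844/25, 984064/50965321
κ_2(A) = √(λ_max/λ_min) = √((3844/25) / (984064/50965321)) = 89.2375


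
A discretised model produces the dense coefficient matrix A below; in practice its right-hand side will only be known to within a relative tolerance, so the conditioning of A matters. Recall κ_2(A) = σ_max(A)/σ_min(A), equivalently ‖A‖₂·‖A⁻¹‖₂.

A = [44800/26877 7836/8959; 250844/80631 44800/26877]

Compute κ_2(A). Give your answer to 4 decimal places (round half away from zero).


M = AᵀA = [280228624/22496049 49817600/7498683; 49817600/7498683 8856976/2499561]. tr(M)=1245472/77841, det(M)=256/77841
λ_max, λ_min = (1245472/77841 ± √1551120793600/6059221281)/2 = 16, 16/77841
σ_max=√16=4, σ_min=√(16/77841)=(4/279) → κ = 279.0000

279.0000


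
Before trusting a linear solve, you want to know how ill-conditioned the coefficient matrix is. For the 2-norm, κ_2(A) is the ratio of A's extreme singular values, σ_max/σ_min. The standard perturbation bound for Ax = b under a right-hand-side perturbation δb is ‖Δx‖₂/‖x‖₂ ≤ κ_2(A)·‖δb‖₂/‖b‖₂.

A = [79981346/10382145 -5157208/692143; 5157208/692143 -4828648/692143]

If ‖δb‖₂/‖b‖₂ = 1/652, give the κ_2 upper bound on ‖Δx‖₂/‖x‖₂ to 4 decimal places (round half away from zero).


0.1893

M = AᵀA = [14722109914276/128167580025 -934620177008/8544505335; -934620177008/8544505335 59349150848/569633689]. tr(M)=33383672836/152399025, det(M)=479785216/152399025
λ_max, λ_min = (33383672836/152399025 ± √1114177136824573025296/23225462820950625)/2 = 5476/25, 87616/6095961
κ = σ_max/σ_min = (74/5)/(296/2469) = 123.4500
worst-case relative error ≤ 123.4500 × 1/652 = 0.1893


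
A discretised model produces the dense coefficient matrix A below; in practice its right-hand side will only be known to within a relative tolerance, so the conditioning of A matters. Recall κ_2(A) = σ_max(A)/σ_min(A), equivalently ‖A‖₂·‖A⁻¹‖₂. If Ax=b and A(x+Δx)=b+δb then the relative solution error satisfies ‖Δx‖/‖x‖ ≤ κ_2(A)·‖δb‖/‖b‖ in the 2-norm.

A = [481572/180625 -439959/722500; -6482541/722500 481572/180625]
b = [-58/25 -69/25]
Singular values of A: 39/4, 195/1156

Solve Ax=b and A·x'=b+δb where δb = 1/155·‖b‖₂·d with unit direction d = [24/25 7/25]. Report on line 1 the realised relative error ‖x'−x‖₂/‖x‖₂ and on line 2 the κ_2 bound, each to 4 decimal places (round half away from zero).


0.0078
0.3729

σ_max = 39/4, σ_min = 195/1156
condition number: (39/4) ÷ (195/1156) = 57.8000
perturbation bound = 57.8000·1/155 = 0.3729
solve Ax = b  →  x = [-4.7828 -17.1307]
‖b‖ = 3.6056, ‖x‖ = 17.7858
Δx = A⁻¹·δb where δb = 1/155·3.6056·d; ‖Δx‖ = 0.1379
relative error = 0.0078
tightness: 0.0078 against a bound of 0.3729 (unrounded ratio ≈ 0.0208)


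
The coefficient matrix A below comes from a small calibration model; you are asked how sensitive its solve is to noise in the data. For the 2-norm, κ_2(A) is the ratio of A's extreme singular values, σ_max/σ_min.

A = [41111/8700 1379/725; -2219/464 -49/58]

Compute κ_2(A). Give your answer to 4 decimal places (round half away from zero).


9.6000

AᵀA = [65088121/1440000 781697/60000; 781697/60000 10829/2500]; tr = 114121/2304, det = 60025/2304
solving λ² − 114121/2304·λ + 60025/2304 = 0 gives λ = 49, 1225/2304
so κ_2 = √(49 / (1225/2304)) = 9.6000


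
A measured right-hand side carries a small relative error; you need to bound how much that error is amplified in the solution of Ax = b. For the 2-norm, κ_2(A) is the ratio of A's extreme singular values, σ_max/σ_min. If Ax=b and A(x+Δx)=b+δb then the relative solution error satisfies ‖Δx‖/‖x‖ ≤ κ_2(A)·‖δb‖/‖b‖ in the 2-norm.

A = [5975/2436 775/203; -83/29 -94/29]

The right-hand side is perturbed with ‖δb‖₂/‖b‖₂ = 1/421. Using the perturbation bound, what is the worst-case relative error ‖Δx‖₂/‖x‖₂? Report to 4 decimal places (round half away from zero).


M = AᵀA = [100249/7056 10961/588; 10961/588 1229/49]. tr(M)=277225/7056, det(M)=15625/1764
solving λ² − 277225/7056·λ + 15625/1764 = 0 gives λ = 625/16, 100/441
so κ_2 = √((625/16) / (100/441)) = 13.1250
bound on ‖Δx‖/‖x‖: κ·ε = 13.1250·1/421 = 0.0312

0.0312


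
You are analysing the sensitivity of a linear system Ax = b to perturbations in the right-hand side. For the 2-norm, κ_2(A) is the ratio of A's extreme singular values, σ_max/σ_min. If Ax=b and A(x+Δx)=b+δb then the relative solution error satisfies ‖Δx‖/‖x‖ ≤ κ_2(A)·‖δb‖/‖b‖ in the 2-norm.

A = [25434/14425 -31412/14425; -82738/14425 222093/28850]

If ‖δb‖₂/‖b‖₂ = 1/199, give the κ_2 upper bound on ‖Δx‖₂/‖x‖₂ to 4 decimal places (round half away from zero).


0.4639

M = AᵀA = [11987944/332929 -15978717/332929; -15978717/332929 85235449/1331716]. tr(M)=133187225/1331716, det(M)=390625/332929
λ_max, λ_min = (133187225/1331716 ± √17730513678200625/1773467504656)/2 = 100, 15625/1331716
κ_2(A) = √(λ_max/λ_min) = √(100 / (15625/1331716)) = 92.3200
bound on ‖Δx‖/‖x‖: κ·ε = 92.3200·1/199 = 0.4639


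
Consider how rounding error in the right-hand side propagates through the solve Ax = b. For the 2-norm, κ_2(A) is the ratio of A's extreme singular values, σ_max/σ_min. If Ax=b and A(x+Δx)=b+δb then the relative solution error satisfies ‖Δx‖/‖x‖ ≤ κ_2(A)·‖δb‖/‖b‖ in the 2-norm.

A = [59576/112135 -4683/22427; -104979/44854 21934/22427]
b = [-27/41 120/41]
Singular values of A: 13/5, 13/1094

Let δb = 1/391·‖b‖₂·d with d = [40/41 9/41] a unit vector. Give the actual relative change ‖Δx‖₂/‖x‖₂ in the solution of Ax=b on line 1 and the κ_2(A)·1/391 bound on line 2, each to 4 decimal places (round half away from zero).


0.5596
0.5596

σ_max = 13/5, σ_min = 13/1094
κ = σ_max/σ_min = (13/5)/(13/1094) = 218.8000
worst-case relative error ≤ 218.8000 × 1/391 = 0.5596
solve Ax = b  →  x = [-1.0651 0.4438]
‖b‖₂ = 3.0000 and ‖x‖₂ = 1.1538
Δx = A⁻¹·δb where δb = 1/391·3.0000·d; ‖Δx‖ = 0.6457
realised ‖Δx‖/‖x‖ = 0.5596
realised/bound = 1 exactly: the bound is attained for this b and d


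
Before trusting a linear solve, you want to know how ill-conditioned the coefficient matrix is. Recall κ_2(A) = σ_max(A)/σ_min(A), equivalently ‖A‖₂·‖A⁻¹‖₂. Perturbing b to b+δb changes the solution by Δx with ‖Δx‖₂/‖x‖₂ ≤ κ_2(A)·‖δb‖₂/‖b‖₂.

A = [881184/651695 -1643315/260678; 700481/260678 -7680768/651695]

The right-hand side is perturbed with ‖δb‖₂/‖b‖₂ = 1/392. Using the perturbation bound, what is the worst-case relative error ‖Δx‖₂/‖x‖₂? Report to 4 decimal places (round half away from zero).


AᵀA = [53193016441/5878288900 -11813659056/293914445; -11813659056/293914445 1050134577889/5878288900]; tr = 65635193/349690, det = 352275361/349690000
λ_max, λ_min = (65635193/349690 ± √26921786321645604/764269350625)/2 = 18769/100, 18769/3496900
κ_2(A) = √(λ_max/λ_min) = √((18769/100) / (18769/3496900)) = 187.0000
perturbation bound = 187.0000·1/392 = 0.4770

0.4770


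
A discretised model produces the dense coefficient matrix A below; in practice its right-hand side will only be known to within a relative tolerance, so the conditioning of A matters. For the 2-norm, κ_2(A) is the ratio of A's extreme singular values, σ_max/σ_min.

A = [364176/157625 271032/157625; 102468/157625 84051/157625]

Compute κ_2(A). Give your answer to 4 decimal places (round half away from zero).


78.8125

AᵀA = [45799632/7950605 34341084/7950605; 34341084/7950605 25767333/7950605]; tr = 14313393/1590121, det = 20736/1590121
char-poly roots: 9 and 2304/1590121
σ_max=√9=3, σ_min=√(2304/1590121)=(48/1261) → κ = 78.8125


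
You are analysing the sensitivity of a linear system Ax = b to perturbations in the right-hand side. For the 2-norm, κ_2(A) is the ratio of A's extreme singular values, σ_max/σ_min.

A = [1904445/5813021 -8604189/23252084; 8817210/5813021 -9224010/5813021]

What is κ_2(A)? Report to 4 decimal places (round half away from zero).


M = AᵀA = [48405772125/20101851961 -203275632105/80407407844; -203275632105/80407407844 853866648441/321629631376]. tr(M)=1936217601/382437136, det(M)=164025/95609284
eigenvalues of AᵀA: λ = (tr ± √(tr²−4·det))/2 = 81/16, 8100/23902321
κ = σ_max/σ_min = (9/4)/(90/4889) = 122.2250

122.2250


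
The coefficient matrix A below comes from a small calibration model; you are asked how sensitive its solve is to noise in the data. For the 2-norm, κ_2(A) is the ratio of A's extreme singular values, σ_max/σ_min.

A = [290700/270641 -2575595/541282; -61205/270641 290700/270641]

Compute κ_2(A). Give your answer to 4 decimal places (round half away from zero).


322.0000

AᵀA = [52500025/43573201 -233286750/43573201; -233286750/43573201 4147362025/174292804]; tr = 2592125/103684, det = 625/103684
eigenvalues of AᵀA: λ = (tr ± √(tr²−4·det))/2 = 25, 25/103684
so κ_2 = √(25 / (25/103684)) = 322.0000


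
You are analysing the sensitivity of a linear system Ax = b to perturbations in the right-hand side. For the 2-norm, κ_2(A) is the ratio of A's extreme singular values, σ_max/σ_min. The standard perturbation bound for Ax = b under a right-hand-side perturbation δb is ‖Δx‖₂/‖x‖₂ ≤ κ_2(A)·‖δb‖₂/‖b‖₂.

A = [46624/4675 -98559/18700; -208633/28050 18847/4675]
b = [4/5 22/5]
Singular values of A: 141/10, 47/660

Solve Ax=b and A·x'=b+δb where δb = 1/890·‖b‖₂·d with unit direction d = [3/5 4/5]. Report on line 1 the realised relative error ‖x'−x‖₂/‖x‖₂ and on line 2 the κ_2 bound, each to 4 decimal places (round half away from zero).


0.0013
0.2225

σ_max = 141/10, σ_min = 47/660
κ = σ_max/σ_min = (141/10)/(47/660) = 198.0000
perturbation bound = 198.0000·1/890 = 0.2225
solve Ax = b  →  x = [26.3079 49.6287]
‖b‖₂ = 4.4721 and ‖x‖₂ = 56.1704
δb = ε·‖b‖·d = [0.0030 0.0040]; solving A·Δx = δb gives ‖Δx‖ = 0.0706
realised ‖Δx‖/‖x‖ = 0.0013
so the bound overstates the realised error by a factor of ≈ 177.0971 (computed from the unrounded values)


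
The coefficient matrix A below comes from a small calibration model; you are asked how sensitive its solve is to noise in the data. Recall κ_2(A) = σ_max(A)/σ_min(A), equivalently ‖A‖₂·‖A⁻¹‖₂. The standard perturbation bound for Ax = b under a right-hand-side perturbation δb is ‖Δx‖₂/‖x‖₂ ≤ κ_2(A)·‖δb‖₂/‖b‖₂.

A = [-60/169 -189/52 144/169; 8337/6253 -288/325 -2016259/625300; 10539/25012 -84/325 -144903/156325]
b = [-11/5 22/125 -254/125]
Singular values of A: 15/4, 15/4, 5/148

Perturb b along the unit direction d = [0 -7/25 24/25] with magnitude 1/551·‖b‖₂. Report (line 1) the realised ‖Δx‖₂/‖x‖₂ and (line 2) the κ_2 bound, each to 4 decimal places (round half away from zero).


0.0027
0.2015

largest singular value 15/4, smallest 5/148
κ_2(A) = (15/4) / (5/148) = 111.0000
κ_2(A)·‖δb‖/‖b‖ = 0.2015
solve Ax = b  →  x = [-54.6304 0.5949 -22.8071]
‖b‖₂ = 3.0000 and ‖x‖₂ = 59.2030
δb = ε·‖b‖·d = [0.0000 -0.0015 0.0052]; solving A·Δx = δb gives ‖Δx‖ = 0.1612
realised ‖Δx‖/‖x‖ = 0.0027
so the bound overstates the realised error by a factor of ≈ 74.0038 (computed from the unrounded values)


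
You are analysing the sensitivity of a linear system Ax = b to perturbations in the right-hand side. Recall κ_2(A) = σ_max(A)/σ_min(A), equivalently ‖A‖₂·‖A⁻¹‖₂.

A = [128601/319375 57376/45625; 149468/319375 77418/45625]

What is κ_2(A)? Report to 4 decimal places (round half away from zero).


51.1000

M = AᵀA = [1555156009/4080015625 758004984/582859375; 758004984/582859375 371422084/83265625]. tr(M)=31607741/6528025, det(M)=58564/6528025
solving λ² − 31607741/6528025·λ + 58564/6528025 = 0 gives λ = 121/25, 484/261121
κ = σ_max/σ_min = (11/5)/(22/511) = 51.1000


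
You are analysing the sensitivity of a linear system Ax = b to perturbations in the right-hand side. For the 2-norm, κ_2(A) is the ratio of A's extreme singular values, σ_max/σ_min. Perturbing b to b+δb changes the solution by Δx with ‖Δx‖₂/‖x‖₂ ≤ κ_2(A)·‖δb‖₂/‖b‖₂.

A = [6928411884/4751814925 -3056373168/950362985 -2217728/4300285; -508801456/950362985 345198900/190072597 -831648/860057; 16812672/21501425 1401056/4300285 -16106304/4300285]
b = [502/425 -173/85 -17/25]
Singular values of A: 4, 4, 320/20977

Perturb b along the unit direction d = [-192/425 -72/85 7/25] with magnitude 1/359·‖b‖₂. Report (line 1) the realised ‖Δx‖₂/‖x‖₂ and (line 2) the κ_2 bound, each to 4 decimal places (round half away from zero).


0.0068
0.7304

σ_max = 4, σ_min = 320/20977
condition number: 4 ÷ (320/20977) = 262.2125
perturbation bound = 262.2125·1/359 = 0.7304
solve Ax = b  →  x = [59.1764 24.1152 14.6336]
‖b‖ = 2.4495, ‖x‖ = 65.5555
δb = ε·‖b‖·d = [-0.0031 -0.0058 0.0019]; solving A·Δx = δb gives ‖Δx‖ = 0.4473
realised ‖Δx‖/‖x‖ = 0.0068
realised/bound (from unrounded values) ≈ 0.0093


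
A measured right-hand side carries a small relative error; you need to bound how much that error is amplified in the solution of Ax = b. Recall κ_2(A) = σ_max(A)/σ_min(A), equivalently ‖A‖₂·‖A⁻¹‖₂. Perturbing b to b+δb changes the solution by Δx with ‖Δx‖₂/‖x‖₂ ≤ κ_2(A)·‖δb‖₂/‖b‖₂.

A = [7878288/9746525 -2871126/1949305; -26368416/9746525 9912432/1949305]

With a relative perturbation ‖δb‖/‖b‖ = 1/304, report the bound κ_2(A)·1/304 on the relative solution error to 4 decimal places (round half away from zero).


form AᵀA = [1211777254656/151991599321 -2271957504480/151991599321; -2271957504480/151991599321 4259986906500/151991599321] with trace 18933440004/525922489 and determinant 8294400/525922489
λ_max, λ_min = (18933440004/525922489 ± √358457701539096473616/276594464435955121)/2 = 36, 230400/525922489
κ = σ_max/σ_min = 6/(480/22933) = 286.6625
worst-case relative error ≤ 286.6625 × 1/304 = 0.9430

0.9430


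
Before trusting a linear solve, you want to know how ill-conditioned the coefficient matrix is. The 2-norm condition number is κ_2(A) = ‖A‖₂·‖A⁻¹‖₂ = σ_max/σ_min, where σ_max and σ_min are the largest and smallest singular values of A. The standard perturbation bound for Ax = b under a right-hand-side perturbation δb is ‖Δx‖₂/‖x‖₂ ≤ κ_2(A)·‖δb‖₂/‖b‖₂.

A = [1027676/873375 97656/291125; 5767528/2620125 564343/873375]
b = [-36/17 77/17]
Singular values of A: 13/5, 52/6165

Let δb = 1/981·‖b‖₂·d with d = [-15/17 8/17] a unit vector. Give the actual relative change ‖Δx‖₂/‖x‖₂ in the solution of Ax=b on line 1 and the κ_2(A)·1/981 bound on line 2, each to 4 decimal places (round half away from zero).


0.0013
0.3142

from the listed singular values, σ₁ = 13/5, σ_n = 52/6165
κ = σ_max/σ_min = (13/5)/(52/6165) = 308.2500
perturbation bound = 308.2500·1/981 = 0.3142
solve Ax = b  →  x = [-131.6769 455.5846]
‖b‖₂ = 5.0000 and ‖x‖₂ = 474.2322
with δb = [-0.0045 0.0024], A·Δx = δb → ‖Δx‖ = 0.6043
dividing the unrounded norms, ‖Δx‖/‖x‖ = 0.0013
so the bound overstates the realised error by a factor of ≈ 246.6007 (computed from the unrounded values)


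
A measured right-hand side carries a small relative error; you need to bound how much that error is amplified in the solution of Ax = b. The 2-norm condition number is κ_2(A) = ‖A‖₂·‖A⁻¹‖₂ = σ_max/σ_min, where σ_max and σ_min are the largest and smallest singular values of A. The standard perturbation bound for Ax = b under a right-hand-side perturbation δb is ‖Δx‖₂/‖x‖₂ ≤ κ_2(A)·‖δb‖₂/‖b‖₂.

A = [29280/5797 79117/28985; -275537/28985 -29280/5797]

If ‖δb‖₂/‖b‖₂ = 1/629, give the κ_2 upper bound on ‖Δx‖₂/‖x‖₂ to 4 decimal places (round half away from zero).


0.5421

M = AᵀA = [5726682257/49419425 122167872/1976777; 122167872/1976777 1628968217/49419425]. tr(M)=432685322/2907025, det(M)=13845841/72675625
char-poly roots: 3721/25 and 3721/2907025
so κ_2 = √((3721/25) / (3721/2907025)) = 341.0000
worst-case relative error ≤ 341.0000 × 1/629 = 0.5421


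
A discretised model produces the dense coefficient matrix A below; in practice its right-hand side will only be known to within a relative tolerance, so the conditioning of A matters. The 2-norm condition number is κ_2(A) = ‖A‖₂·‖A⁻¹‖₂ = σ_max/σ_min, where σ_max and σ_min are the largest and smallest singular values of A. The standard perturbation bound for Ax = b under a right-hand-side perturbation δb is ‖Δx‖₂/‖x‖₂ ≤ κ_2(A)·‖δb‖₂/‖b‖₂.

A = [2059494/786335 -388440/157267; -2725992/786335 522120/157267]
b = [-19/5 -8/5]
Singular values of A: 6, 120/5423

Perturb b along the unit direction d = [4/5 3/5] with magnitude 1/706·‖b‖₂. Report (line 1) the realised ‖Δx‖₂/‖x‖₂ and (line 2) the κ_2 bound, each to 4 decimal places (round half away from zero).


σ_max = 6, σ_min = 120/5423
condition number: 6 ÷ (120/5423) = 271.1500
perturbation bound = 271.1500·1/706 = 0.3841
solve Ax = b  →  x = [-124.7874 -130.7851]
2-norm of b is 4.1231; of x, 180.7667
with δb = [0.0047 0.0035], A·Δx = δb → ‖Δx‖ = 0.2639
dividing the unrounded norms, ‖Δx‖/‖x‖ = 0.0015
realised/bound (from unrounded values) ≈ 0.0038

0.0015
0.3841


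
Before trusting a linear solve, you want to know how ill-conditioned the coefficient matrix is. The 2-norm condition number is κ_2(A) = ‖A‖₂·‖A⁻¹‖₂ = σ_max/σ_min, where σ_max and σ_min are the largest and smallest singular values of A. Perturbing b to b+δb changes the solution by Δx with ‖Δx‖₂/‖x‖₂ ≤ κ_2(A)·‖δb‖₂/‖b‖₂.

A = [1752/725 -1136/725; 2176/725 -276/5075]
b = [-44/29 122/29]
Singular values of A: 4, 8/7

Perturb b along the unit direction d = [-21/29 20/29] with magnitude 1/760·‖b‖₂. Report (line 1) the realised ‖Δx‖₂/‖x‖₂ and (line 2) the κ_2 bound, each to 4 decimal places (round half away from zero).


0.0015
0.0046

largest singular value 4, smallest 8/7
condition number: 4 ÷ (8/7) = 3.5000
κ_2(A)·‖δb‖/‖b‖ = 0.0046
solve Ax = b  →  x = [1.4600 3.2200]
‖b‖₂ = 4.4721 and ‖x‖₂ = 3.5355
Δx = A⁻¹·δb where δb = 1/760·4.4721·d; ‖Δx‖ = 0.0051
dividing the unrounded norms, ‖Δx‖/‖x‖ = 0.0015
tightness: 0.0015 against a bound of 0.0046 (unrounded ratio ≈ 0.3162)


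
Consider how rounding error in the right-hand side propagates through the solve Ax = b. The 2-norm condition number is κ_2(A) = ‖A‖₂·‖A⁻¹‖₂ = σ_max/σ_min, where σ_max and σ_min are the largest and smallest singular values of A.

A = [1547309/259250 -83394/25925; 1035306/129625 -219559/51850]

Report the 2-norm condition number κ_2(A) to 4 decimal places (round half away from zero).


305.0000

M = AᵀA = [15721409873/158142500 -419231808/7907125; -419231808/7907125 178880921/6325700]. tr(M)=593924497/4651250, det(M)=163047361/930250000
solving λ² − 593924497/4651250·λ + 163047361/930250000 = 0 gives λ = 12769/100, 12769/9302500
so κ_2 = √((12769/100) / (12769/9302500)) = 305.0000
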